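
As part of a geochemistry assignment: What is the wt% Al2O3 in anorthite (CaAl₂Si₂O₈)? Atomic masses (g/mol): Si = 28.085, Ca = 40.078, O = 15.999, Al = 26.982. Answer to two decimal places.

Molar mass of CaAl₂Si₂O₈ = 1×40.078 + 2×26.982 + 2×28.085 + 8×15.999 = 278.204 g/mol.
Each formula unit contains 2 Al, equivalent to 2/2 = 1.0000 mol Al2O3.
M(Al2O3) = 2×26.982 + 3×15.999 = 101.961 g/mol.
Mass of Al2O3 per formula unit = 1.0000 × 101.961 = 101.961 g.
Al2O3 wt% = 101.961 / 278.204 × 100 = 36.65%.

36.65 wt%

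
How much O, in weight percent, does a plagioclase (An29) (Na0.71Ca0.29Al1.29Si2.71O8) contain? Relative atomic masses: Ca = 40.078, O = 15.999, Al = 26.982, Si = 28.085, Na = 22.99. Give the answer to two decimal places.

47.96 weight percent

Formula mass = 0.71·22.99 + 0.29·40.078 + 1.29·26.982 + 2.71·28.085 + 8·15.999 = 266.855 g/mol, of which 127.992 g is O.
So O makes up 127.992/266.855 = 0.4796 of the mass, i.e. 47.96%.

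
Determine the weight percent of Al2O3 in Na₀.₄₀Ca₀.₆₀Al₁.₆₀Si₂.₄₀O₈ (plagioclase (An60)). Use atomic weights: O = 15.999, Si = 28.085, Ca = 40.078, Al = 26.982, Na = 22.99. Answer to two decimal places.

M(Na₀.₄₀Ca₀.₆₀Al₁.₆₀Si₂.₄₀O₈) = 271.810 g/mol; M(Al2O3) = 101.961 g/mol.
Moles Al2O3 per formula unit = 1.60 Al ÷ 2 = 0.8000.
Al2O3 fraction = (0.8000 × 101.961) / 271.810 = 81.569/271.810 = 0.3001.

30.01 wt%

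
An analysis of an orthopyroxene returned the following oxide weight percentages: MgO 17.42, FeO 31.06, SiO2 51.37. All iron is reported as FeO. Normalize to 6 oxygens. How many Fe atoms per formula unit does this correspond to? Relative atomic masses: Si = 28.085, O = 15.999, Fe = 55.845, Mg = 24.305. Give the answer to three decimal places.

17.42 wt% MgO ÷ 40.304 g/mol = 0.43222 mol, giving 0.43222 Mg and 0.43222 O.
31.06 wt% FeO ÷ 71.844 g/mol = 0.43233 mol, giving 0.43233 Fe and 0.43233 O.
51.37 wt% SiO2 ÷ 60.083 g/mol = 0.85498 mol, giving 0.85498 Si and 1.70996 O.
Oxygen sums to 2.57451; scaling by 6/2.57451 = 2.33054 puts the formula on 6 O.
Fe: 0.43233 × 2.33054 = 1.008 atoms per formula unit.

1.008 Fe apfu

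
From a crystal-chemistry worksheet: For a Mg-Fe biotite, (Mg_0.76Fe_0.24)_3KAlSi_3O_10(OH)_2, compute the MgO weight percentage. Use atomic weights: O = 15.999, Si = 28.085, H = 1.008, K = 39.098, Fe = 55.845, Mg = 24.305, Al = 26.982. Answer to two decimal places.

20.89 wt%

Formula mass = 439.963 g/mol.
2.28 Mg → 2.2800 mol MgO per formula unit; M(MgO) = 40.304, so MgO mass = 91.893 g.
91.893/439.963 × 100 = 20.89 wt%.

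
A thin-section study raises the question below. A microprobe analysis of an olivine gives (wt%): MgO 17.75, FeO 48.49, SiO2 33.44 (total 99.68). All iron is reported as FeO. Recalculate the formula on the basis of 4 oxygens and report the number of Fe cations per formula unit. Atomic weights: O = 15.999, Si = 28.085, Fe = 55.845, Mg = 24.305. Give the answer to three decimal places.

MgO: 17.75/40.304 = 0.44040 mol → 0.44040 mol Mg, 0.44040 mol O.
FeO: 48.49/71.844 = 0.67493 mol → 0.67493 mol Fe, 0.67493 mol O.
SiO2: 33.44/60.083 = 0.55656 mol → 0.55656 mol Si, 1.11312 mol O.
Total oxygen = 2.22845 mol. Normalization factor = 4/2.22845 = 1.79497.
Fe per 4 O = 0.67493 × 1.79497 = 1.211.

1.211 Fe apfu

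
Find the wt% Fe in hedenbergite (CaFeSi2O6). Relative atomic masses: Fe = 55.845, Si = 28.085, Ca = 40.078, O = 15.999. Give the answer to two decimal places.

22.51 wt%

Molar mass of CaFeSi2O6: 1*40.078 + 1*55.845 + 2*28.085 + 6*15.999 = 248.087 g/mol.
Mass of Fe per formula unit: 1 × 55.845 = 55.845 g.
Weight fraction Fe = 55.845 / 248.087 = 0.2251.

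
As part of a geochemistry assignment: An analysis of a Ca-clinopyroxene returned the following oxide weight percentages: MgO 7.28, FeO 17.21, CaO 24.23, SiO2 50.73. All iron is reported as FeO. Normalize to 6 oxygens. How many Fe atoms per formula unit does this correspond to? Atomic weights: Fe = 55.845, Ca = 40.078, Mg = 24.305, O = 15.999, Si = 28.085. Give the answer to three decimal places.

MgO (M=40.304): mol = 0.18063; Mg = 0.18063, O = 0.18063.
FeO (M=71.844): mol = 0.23955; Fe = 0.23955, O = 0.23955.
CaO (M=56.077): mol = 0.43208; Ca = 0.43208, O = 0.43208.
SiO2 (M=60.083): mol = 0.84433; Si = 0.84433, O = 1.68866.
ΣO = 2.54092; factor = 6/ΣO = 2.36135.
Fe apfu = 0.23955 × 2.36135 = 0.566.

0.566 Fe apfu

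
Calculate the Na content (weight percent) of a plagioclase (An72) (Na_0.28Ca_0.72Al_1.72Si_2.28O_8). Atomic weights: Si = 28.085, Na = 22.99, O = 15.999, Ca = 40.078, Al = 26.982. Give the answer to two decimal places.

2.35 weight percent

M(Na_0.28Ca_0.72Al_1.72Si_2.28O_8) = 273.728 g/mol.
Na contributes 0.28 × 22.99 = 6.437 g per mole.
6.437/273.728 = 0.0235 → 2.35%.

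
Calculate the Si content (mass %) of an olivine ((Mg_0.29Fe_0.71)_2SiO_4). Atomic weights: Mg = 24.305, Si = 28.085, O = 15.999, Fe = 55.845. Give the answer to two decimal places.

15.14 mass %

M((Mg_0.29Fe_0.71)_2SiO_4) = 185.478 g/mol.
Si contributes 1 × 28.085 = 28.085 g per mole.
28.085/185.478 = 0.1514 → 15.14%.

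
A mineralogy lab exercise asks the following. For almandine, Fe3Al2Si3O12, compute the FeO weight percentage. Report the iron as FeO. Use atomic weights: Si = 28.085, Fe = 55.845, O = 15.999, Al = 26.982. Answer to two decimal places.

Formula mass = 497.742 g/mol.
3 Fe → 3.0000 mol FeO per formula unit; M(FeO) = 71.844, so FeO mass = 215.532 g.
215.532/497.742 × 100 = 43.30 wt%.

43.30 wt%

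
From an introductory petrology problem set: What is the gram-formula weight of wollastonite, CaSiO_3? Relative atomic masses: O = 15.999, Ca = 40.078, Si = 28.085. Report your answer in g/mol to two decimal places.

M = 1*40.078 + 1*28.085 + 3*15.999

116.16 g/mol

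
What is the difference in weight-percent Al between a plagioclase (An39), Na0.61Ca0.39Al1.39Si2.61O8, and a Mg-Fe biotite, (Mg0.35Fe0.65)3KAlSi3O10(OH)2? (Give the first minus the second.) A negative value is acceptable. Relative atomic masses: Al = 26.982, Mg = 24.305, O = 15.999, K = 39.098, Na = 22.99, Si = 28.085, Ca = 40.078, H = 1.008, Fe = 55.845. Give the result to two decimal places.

8.33 percentage points

First mineral: 37.505 g Al in 268.453 g formula = 13.97 wt% Al.
Second mineral: 26.982 g Al in 478.757 g formula = 5.64 wt% Al.
13.97% − 5.64% gives a difference of 8.33 percentage points.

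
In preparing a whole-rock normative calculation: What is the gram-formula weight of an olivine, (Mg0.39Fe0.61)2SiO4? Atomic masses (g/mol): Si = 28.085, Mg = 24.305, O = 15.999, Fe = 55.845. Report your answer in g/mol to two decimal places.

The formula mass is the sum 0.78·24.305 + 1.22·55.845 + 1·28.085 + 4·15.999.

179.17 g/mol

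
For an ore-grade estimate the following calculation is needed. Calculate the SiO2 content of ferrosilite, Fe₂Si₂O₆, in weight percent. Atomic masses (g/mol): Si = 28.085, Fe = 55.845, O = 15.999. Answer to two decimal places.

45.54 wt%

Formula mass = 263.854 g/mol.
2 Si → 2.0000 mol SiO2 per formula unit; M(SiO2) = 60.083, so SiO2 mass = 120.166 g.
120.166/263.854 × 100 = 45.54 wt%.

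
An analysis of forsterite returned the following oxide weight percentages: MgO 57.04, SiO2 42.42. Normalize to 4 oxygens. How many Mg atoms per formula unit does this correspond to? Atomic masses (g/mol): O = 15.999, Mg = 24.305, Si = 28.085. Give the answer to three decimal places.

57.04 wt% MgO ÷ 40.304 g/mol = 1.41524 mol, giving 1.41524 Mg and 1.41524 O.
42.42 wt% SiO2 ÷ 60.083 g/mol = 0.70602 mol, giving 0.70602 Si and 1.41204 O.
Oxygen sums to 2.82728; scaling by 4/2.82728 = 1.41479 puts the formula on 4 O.
Mg: 1.41524 × 1.41479 = 2.002 atoms per formula unit.

2.002 Mg apfu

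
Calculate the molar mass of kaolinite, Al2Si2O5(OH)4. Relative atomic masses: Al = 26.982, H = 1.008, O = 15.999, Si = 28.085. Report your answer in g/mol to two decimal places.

Al: 2 × 26.982 = 53.9640
Si: 2 × 28.085 = 56.1700
O: 9 × 15.999 = 143.9910
H: 4 × 1.008 = 4.0320
Summing the contributions gives the formula mass.

258.16 g/mol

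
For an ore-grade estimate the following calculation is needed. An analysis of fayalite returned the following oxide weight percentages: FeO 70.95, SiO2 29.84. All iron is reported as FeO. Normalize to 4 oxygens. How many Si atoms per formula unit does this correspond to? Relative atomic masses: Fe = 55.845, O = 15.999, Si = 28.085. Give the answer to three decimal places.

FeO (M=71.844): mol = 0.98756; Fe = 0.98756, O = 0.98756.
SiO2 (M=60.083): mol = 0.49665; Si = 0.49665, O = 0.99330.
ΣO = 1.98086; factor = 4/ΣO = 2.01932.
Si apfu = 0.49665 × 2.01932 = 1.003.

1.003 Si apfu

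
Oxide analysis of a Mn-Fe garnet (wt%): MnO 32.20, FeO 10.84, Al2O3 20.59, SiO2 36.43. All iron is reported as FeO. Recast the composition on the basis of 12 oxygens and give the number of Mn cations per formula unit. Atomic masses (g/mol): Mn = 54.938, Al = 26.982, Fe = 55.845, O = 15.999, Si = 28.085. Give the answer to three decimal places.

2.248 Mn apfu

32.20 wt% MnO ÷ 70.937 g/mol = 0.45392 mol, giving 0.45392 Mn and 0.45392 O.
10.84 wt% FeO ÷ 71.844 g/mol = 0.15088 mol, giving 0.15088 Fe and 0.15088 O.
20.59 wt% Al2O3 ÷ 101.961 g/mol = 0.20194 mol, giving 0.40388 Al and 0.60582 O.
36.43 wt% SiO2 ÷ 60.083 g/mol = 0.60633 mol, giving 0.60633 Si and 1.21266 O.
Oxygen sums to 2.42328; scaling by 12/2.42328 = 4.95197 puts the formula on 12 O.
Mn: 0.45392 × 4.95197 = 2.248 atoms per formula unit.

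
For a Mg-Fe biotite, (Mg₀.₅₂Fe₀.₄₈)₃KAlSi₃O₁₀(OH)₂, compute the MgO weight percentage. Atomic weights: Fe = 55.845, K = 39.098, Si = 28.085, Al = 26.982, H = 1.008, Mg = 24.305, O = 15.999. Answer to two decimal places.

13.59 wt%

Formula mass = 462.672 g/mol.
1.56 Mg → 1.5600 mol MgO per formula unit; M(MgO) = 40.304, so MgO mass = 62.874 g.
62.874/462.672 × 100 = 13.59 wt%.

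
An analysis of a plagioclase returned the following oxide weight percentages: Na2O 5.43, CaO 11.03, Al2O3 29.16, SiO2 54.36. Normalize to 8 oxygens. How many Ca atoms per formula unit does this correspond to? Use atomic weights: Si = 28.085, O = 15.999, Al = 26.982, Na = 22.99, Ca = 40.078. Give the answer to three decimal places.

0.533 Ca apfu

Na2O: 5.43/61.979 = 0.08761 mol → 0.17522 mol Na, 0.08761 mol O.
CaO: 11.03/56.077 = 0.19669 mol → 0.19669 mol Ca, 0.19669 mol O.
Al2O3: 29.16/101.961 = 0.28599 mol → 0.57198 mol Al, 0.85797 mol O.
SiO2: 54.36/60.083 = 0.90475 mol → 0.90475 mol Si, 1.80950 mol O.
Total oxygen = 2.95177 mol. Normalization factor = 8/2.95177 = 2.71024.
Ca per 8 O = 0.19669 × 2.71024 = 0.533.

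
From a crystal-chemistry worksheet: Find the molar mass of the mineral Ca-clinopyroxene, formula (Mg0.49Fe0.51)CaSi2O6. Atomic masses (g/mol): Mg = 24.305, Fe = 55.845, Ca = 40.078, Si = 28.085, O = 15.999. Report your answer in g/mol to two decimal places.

M = 0.49×24.305 + 0.51×55.845 + 1×40.078 + 2×28.085 + 6×15.999

232.63 g/mol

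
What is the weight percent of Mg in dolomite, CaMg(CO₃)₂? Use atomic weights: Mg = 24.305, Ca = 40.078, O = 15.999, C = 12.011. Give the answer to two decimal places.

Molar mass of CaMg(CO₃)₂: 1×40.078 + 1×24.305 + 2×12.011 + 6×15.999 = 184.399 g/mol.
Mass of Mg per formula unit: 1 × 24.305 = 24.305 g.
Weight fraction Mg = 24.305 / 184.399 = 0.1318.

13.18 wt%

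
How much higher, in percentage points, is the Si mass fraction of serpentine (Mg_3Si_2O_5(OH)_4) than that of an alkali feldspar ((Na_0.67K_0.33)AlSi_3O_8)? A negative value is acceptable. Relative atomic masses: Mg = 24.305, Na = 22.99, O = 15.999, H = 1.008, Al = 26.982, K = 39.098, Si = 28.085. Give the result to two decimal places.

-11.22 percentage points

M(Mg_3Si_2O_5(OH)_4) = 277.108 g/mol, so wt% Si = 56.170/277.108 × 100 = 20.27%.
M((Na_0.67K_0.33)AlSi_3O_8) = 267.535 g/mol, so wt% Si = 84.255/267.535 × 100 = 31.49%.
20.27 − 31.49 = -11.22 pp.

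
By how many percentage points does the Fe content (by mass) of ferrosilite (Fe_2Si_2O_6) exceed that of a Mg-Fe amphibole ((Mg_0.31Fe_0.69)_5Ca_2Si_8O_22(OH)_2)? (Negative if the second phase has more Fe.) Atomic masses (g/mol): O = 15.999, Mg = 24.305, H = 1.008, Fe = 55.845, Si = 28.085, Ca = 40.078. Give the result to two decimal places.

21.41 percentage points

M(Fe_2Si_2O_6) = 263.854 g/mol, so wt% Fe = 111.690/263.854 × 100 = 42.33%.
M((Mg_0.31Fe_0.69)_5Ca_2Si_8O_22(OH)_2) = 921.166 g/mol, so wt% Fe = 192.665/921.166 × 100 = 20.92%.
42.33 − 20.92 = 21.41 pp.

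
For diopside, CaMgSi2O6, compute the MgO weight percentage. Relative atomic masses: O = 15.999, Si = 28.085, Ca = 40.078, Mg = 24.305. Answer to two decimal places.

Formula mass = 216.547 g/mol.
1 Mg → 1.0000 mol MgO per formula unit; M(MgO) = 40.304, so MgO mass = 40.304 g.
40.304/216.547 × 100 = 18.61 wt%.

18.61 wt%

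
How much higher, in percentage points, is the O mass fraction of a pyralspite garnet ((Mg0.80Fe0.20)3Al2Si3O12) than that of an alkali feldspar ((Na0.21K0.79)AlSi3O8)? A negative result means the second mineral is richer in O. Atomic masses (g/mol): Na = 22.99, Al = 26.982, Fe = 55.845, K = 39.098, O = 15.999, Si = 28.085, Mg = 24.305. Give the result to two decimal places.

First mineral: 191.988 g O in 422.046 g formula = 45.49 wt% O.
Second mineral: 127.992 g O in 274.944 g formula = 46.55 wt% O.
45.49% − 46.55% gives a difference of -1.06 percentage points.

-1.06 percentage points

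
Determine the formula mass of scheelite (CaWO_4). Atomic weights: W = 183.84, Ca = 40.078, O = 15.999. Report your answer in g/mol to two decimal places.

M = 1*40.078 + 1*183.84 + 4*15.999

287.91 g/mol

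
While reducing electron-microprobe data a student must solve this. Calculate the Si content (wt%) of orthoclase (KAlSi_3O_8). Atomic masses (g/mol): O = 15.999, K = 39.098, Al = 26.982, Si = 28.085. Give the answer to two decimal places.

M(KAlSi_3O_8) = 278.327 g/mol.
Si contributes 3 × 28.085 = 84.255 g per mole.
84.255/278.327 = 0.3027 → 30.27%.

30.27 wt%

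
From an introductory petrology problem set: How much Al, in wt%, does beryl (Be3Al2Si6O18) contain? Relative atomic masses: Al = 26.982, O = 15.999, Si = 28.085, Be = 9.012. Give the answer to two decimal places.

10.04 wt%

Molar mass of Be3Al2Si6O18: 3×9.012 + 2×26.982 + 6×28.085 + 18×15.999 = 537.492 g/mol.
Mass of Al per formula unit: 2 × 26.982 = 53.964 g.
Weight fraction Al = 53.964 / 537.492 = 0.1004.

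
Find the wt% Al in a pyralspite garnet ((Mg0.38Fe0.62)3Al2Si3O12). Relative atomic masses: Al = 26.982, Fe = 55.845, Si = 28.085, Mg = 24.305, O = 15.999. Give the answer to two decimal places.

M((Mg0.38Fe0.62)3Al2Si3O12) = 461.786 g/mol.
Al contributes 2 × 26.982 = 53.964 g per mole.
53.964/461.786 = 0.1169 → 11.69%.

11.69 weight percent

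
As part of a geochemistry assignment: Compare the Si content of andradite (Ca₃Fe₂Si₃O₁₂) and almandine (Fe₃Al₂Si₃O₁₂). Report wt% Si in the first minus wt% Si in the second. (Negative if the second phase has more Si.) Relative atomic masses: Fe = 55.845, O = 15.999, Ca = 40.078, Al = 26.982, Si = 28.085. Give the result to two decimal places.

-0.35 percentage points

M(Ca₃Fe₂Si₃O₁₂) = 508.167 g/mol, so wt% Si = 84.255/508.167 × 100 = 16.58%.
M(Fe₃Al₂Si₃O₁₂) = 497.742 g/mol, so wt% Si = 84.255/497.742 × 100 = 16.93%.
16.58 − 16.93 = -0.35 pp.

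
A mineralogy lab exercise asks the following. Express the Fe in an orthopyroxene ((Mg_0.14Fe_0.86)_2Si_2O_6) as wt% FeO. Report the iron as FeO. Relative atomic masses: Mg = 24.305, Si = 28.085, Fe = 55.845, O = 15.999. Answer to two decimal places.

48.46 wt%

M((Mg_0.14Fe_0.86)_2Si_2O_6) = 255.023 g/mol; M(FeO) = 71.844 g/mol.
Moles FeO per formula unit = 1.72 Fe ÷ 1 = 1.7200.
FeO fraction = (1.7200 × 71.844) / 255.023 = 123.572/255.023 = 0.4846.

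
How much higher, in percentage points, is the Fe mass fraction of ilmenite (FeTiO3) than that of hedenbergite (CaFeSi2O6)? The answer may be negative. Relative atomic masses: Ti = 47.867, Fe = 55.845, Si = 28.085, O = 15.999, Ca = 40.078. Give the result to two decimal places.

First mineral: 55.845 g Fe in 151.709 g formula = 36.81 wt% Fe.
Second mineral: 55.845 g Fe in 248.087 g formula = 22.51 wt% Fe.
36.81% − 22.51% gives a difference of 14.30 percentage points.

14.30 percentage points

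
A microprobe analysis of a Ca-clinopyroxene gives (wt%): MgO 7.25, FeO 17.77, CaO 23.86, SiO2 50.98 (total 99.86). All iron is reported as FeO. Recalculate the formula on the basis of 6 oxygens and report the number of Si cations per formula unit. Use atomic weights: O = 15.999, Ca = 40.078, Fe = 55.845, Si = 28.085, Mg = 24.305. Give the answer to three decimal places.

1.997 Si apfu

7.25 wt% MgO ÷ 40.304 g/mol = 0.17988 mol, giving 0.17988 Mg and 0.17988 O.
17.77 wt% FeO ÷ 71.844 g/mol = 0.24734 mol, giving 0.24734 Fe and 0.24734 O.
23.86 wt% CaO ÷ 56.077 g/mol = 0.42549 mol, giving 0.42549 Ca and 0.42549 O.
50.98 wt% SiO2 ÷ 60.083 g/mol = 0.84849 mol, giving 0.84849 Si and 1.69698 O.
Oxygen sums to 2.54969; scaling by 6/2.54969 = 2.35323 puts the formula on 6 O.
Si: 0.84849 × 2.35323 = 1.997 atoms per formula unit.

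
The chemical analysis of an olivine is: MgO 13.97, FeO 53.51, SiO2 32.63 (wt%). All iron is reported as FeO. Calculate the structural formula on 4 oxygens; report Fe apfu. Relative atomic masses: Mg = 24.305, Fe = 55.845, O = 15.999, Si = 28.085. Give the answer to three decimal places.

1.368 Fe apfu

MgO: 13.97/40.304 = 0.34662 mol → 0.34662 mol Mg, 0.34662 mol O.
FeO: 53.51/71.844 = 0.74481 mol → 0.74481 mol Fe, 0.74481 mol O.
SiO2: 32.63/60.083 = 0.54308 mol → 0.54308 mol Si, 1.08616 mol O.
Total oxygen = 2.17759 mol. Normalization factor = 4/2.17759 = 1.83689.
Fe per 4 O = 0.74481 × 1.83689 = 1.368.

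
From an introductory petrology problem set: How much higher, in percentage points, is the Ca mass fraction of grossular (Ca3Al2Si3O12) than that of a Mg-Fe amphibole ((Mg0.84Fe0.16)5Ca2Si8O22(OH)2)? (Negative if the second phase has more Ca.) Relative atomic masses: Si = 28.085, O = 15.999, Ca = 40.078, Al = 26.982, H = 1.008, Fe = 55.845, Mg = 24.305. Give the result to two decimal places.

17.12 percentage points

First mineral: 120.234 g Ca in 450.441 g formula = 26.69 wt% Ca.
Second mineral: 80.156 g Ca in 837.585 g formula = 9.57 wt% Ca.
26.69% − 9.57% gives a difference of 17.12 percentage points.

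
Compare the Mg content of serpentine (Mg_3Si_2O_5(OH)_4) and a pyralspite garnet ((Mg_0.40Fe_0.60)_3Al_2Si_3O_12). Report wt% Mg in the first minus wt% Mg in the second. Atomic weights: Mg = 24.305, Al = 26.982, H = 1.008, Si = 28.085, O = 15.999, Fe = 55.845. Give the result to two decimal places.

First mineral: 72.915 g Mg in 277.108 g formula = 26.31 wt% Mg.
Second mineral: 29.166 g Mg in 459.894 g formula = 6.34 wt% Mg.
26.31% − 6.34% gives a difference of 19.97 percentage points.

19.97 percentage points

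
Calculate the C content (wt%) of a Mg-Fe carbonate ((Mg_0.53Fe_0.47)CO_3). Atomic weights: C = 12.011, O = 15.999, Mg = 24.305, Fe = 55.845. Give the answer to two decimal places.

12.12 wt%

Molar mass of (Mg_0.53Fe_0.47)CO_3: 0.53·24.305 + 0.47·55.845 + 1·12.011 + 3·15.999 = 99.137 g/mol.
Mass of C per formula unit: 1 × 12.011 = 12.011 g.
Weight fraction C = 12.011 / 99.137 = 0.1212.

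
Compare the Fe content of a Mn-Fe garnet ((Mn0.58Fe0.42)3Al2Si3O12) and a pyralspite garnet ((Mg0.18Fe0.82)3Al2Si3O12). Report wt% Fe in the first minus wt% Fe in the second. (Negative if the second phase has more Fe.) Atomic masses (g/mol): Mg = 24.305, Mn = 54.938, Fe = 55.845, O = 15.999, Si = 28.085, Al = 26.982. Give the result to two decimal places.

Fe in (Mn0.58Fe0.42)3Al2Si3O12: molar mass 496.164 g/mol; 1.26×55.845 = 70.365 g → 14.18 wt%.
Fe in (Mg0.18Fe0.82)3Al2Si3O12: molar mass 480.710 g/mol; 2.46×55.845 = 137.379 g → 28.58 wt%.
Difference = 14.18 − 28.58 = -14.40 percentage points.

-14.40 percentage points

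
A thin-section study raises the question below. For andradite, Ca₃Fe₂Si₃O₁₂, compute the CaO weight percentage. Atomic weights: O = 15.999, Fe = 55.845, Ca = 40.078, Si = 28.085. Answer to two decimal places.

Formula mass = 508.167 g/mol.
3 Ca → 3.0000 mol CaO per formula unit; M(CaO) = 56.077, so CaO mass = 168.231 g.
168.231/508.167 × 100 = 33.11 wt%.

33.11 wt%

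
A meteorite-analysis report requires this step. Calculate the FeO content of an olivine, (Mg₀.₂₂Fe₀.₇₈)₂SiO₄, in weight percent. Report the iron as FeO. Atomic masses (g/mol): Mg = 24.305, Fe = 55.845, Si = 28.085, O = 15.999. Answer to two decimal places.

M((Mg₀.₂₂Fe₀.₇₈)₂SiO₄) = 189.893 g/mol; M(FeO) = 71.844 g/mol.
Moles FeO per formula unit = 1.56 Fe ÷ 1 = 1.5600.
FeO fraction = (1.5600 × 71.844) / 189.893 = 112.077/189.893 = 0.5902.

59.02 wt%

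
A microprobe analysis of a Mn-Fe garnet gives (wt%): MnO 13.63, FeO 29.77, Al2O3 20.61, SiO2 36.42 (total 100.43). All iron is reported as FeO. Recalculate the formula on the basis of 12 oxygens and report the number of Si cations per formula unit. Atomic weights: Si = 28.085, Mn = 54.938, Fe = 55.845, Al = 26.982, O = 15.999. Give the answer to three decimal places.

MnO (M=70.937): mol = 0.19214; Mn = 0.19214, O = 0.19214.
FeO (M=71.844): mol = 0.41437; Fe = 0.41437, O = 0.41437.
Al2O3 (M=101.961): mol = 0.20214; Al = 0.40428, O = 0.60642.
SiO2 (M=60.083): mol = 0.60616; Si = 0.60616, O = 1.21232.
ΣO = 2.42525; factor = 12/ΣO = 4.94794.
Si apfu = 0.60616 × 4.94794 = 2.999.

2.999 Si apfu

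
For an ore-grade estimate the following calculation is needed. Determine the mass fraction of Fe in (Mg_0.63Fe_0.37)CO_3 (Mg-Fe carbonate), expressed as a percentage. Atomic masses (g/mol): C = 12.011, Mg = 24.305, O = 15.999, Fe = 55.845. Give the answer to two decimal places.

Molar mass of (Mg_0.63Fe_0.37)CO_3: 0.63*24.305 + 0.37*55.845 + 1*12.011 + 3*15.999 = 95.983 g/mol.
Mass of Fe per formula unit: 0.37 × 55.845 = 20.663 g.
Weight fraction Fe = 20.663 / 95.983 = 0.2153.

21.53 weight percent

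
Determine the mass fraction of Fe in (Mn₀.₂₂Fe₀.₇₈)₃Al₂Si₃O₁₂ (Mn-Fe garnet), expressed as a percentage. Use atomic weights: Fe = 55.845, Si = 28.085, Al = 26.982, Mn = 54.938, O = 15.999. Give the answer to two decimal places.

Molar mass of (Mn₀.₂₂Fe₀.₇₈)₃Al₂Si₃O₁₂: 0.66·54.938 + 2.34·55.845 + 2·26.982 + 3·28.085 + 12·15.999 = 497.143 g/mol.
Mass of Fe per formula unit: 2.34 × 55.845 = 130.677 g.
Weight fraction Fe = 130.677 / 497.143 = 0.2629.

26.29 mass %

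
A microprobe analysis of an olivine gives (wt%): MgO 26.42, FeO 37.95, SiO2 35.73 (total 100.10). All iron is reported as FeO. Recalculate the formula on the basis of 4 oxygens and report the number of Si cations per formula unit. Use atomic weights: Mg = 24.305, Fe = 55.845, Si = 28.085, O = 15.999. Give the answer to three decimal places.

26.42 wt% MgO ÷ 40.304 g/mol = 0.65552 mol, giving 0.65552 Mg and 0.65552 O.
37.95 wt% FeO ÷ 71.844 g/mol = 0.52823 mol, giving 0.52823 Fe and 0.52823 O.
35.73 wt% SiO2 ÷ 60.083 g/mol = 0.59468 mol, giving 0.59468 Si and 1.18936 O.
Oxygen sums to 2.37311; scaling by 4/2.37311 = 1.68555 puts the formula on 4 O.
Si: 0.59468 × 1.68555 = 1.002 atoms per formula unit.

1.002 Si apfu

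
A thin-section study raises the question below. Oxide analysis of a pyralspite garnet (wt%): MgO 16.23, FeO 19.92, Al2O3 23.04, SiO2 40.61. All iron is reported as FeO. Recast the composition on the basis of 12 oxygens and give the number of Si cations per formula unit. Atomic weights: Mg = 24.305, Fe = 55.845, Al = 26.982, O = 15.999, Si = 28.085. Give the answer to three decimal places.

16.23 wt% MgO ÷ 40.304 g/mol = 0.40269 mol, giving 0.40269 Mg and 0.40269 O.
19.92 wt% FeO ÷ 71.844 g/mol = 0.27727 mol, giving 0.27727 Fe and 0.27727 O.
23.04 wt% Al2O3 ÷ 101.961 g/mol = 0.22597 mol, giving 0.45194 Al and 0.67791 O.
40.61 wt% SiO2 ÷ 60.083 g/mol = 0.67590 mol, giving 0.67590 Si and 1.35180 O.
Oxygen sums to 2.70967; scaling by 12/2.70967 = 4.42858 puts the formula on 12 O.
Si: 0.67590 × 4.42858 = 2.993 atoms per formula unit.

2.993 Si apfu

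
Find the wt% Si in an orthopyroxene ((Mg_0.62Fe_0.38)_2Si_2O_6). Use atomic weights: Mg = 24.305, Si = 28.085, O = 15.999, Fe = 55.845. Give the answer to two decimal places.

M((Mg_0.62Fe_0.38)_2Si_2O_6) = 224.744 g/mol.
Si contributes 2 × 28.085 = 56.170 g per mole.
56.170/224.744 = 0.2499 → 24.99%.

24.99 weight percent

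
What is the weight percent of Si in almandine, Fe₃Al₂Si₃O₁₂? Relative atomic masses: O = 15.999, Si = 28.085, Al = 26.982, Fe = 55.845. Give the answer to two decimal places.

16.93 weight percent

Molar mass of Fe₃Al₂Si₃O₁₂: 3*55.845 + 2*26.982 + 3*28.085 + 12*15.999 = 497.742 g/mol.
Mass of Si per formula unit: 3 × 28.085 = 84.255 g.
Weight fraction Si = 84.255 / 497.742 = 0.1693.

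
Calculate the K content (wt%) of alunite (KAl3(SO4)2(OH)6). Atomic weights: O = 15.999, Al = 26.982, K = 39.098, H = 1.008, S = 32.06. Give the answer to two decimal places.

9.44 wt%

M(KAl3(SO4)2(OH)6) = 414.198 g/mol.
K contributes 1 × 39.098 = 39.098 g per mole.
39.098/414.198 = 0.0944 → 9.44%.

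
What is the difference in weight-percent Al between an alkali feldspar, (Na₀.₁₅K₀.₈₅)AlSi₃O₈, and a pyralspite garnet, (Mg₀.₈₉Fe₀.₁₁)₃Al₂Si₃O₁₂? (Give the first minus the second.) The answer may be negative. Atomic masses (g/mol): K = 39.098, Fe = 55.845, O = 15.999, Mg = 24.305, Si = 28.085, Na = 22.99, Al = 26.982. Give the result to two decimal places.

Al in (Na₀.₁₅K₀.₈₅)AlSi₃O₈: molar mass 275.911 g/mol; 1×26.982 = 26.982 g → 9.78 wt%.
Al in (Mg₀.₈₉Fe₀.₁₁)₃Al₂Si₃O₁₂: molar mass 413.530 g/mol; 2×26.982 = 53.964 g → 13.05 wt%.
Difference = 9.78 − 13.05 = -3.27 percentage points.

-3.27 percentage points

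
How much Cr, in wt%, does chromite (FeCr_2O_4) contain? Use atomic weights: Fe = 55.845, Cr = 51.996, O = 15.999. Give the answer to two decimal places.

46.46 wt%

M(FeCr_2O_4) = 223.833 g/mol.
Cr contributes 2 × 51.996 = 103.992 g per mole.
103.992/223.833 = 0.4646 → 46.46%.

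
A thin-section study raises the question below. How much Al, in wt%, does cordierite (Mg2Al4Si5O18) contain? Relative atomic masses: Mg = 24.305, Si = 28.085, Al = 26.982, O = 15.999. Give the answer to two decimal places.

18.45 wt%

Molar mass of Mg2Al4Si5O18: 2*24.305 + 4*26.982 + 5*28.085 + 18*15.999 = 584.945 g/mol.
Mass of Al per formula unit: 4 × 26.982 = 107.928 g.
Weight fraction Al = 107.928 / 584.945 = 0.1845.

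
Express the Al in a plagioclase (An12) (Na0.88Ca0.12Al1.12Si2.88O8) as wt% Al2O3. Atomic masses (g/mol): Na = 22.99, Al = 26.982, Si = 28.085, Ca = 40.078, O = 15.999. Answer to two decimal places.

21.62 wt%

Formula mass = 264.137 g/mol.
1.12 Al → 0.5600 mol Al2O3 per formula unit; M(Al2O3) = 101.961, so Al2O3 mass = 57.098 g.
57.098/264.137 × 100 = 21.62 wt%.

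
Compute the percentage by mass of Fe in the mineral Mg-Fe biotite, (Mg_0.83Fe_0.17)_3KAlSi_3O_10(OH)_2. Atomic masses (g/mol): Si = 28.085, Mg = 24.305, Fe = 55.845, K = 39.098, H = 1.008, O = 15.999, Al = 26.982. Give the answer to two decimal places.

6.57 mass %

M((Mg_0.83Fe_0.17)_3KAlSi_3O_10(OH)_2) = 433.339 g/mol.
Fe contributes 0.51 × 55.845 = 28.481 g per mole.
28.481/433.339 = 0.0657 → 6.57%.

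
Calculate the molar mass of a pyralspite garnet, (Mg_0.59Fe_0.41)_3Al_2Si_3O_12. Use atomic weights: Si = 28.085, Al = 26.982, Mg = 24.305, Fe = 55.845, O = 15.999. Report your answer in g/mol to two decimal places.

441.92 g/mol

M = 1.77(24.305) + 1.23(55.845) + 2(26.982) + 3(28.085) + 12(15.999)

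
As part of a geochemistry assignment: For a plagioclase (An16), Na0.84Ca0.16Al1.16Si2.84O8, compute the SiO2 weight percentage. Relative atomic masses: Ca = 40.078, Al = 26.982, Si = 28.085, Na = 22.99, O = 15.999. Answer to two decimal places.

M(Na0.84Ca0.16Al1.16Si2.84O8) = 264.777 g/mol; M(SiO2) = 60.083 g/mol.
Moles SiO2 per formula unit = 2.84 Si ÷ 1 = 2.8400.
SiO2 fraction = (2.8400 × 60.083) / 264.777 = 170.636/264.777 = 0.6445.

64.45 wt%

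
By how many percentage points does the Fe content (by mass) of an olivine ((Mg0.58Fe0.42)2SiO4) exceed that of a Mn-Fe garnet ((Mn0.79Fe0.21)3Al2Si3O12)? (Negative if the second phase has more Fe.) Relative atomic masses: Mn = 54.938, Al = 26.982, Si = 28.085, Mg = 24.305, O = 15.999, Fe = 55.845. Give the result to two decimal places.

20.96 percentage points

First mineral: 46.910 g Fe in 167.185 g formula = 28.06 wt% Fe.
Second mineral: 35.182 g Fe in 495.592 g formula = 7.10 wt% Fe.
28.06% − 7.10% gives a difference of 20.96 percentage points.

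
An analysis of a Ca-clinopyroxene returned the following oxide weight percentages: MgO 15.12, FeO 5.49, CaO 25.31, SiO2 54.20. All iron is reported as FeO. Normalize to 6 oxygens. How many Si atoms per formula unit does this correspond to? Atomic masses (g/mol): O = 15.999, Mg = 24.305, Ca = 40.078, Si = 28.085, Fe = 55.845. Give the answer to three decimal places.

1.999 Si apfu

MgO (M=40.304): mol = 0.37515; Mg = 0.37515, O = 0.37515.
FeO (M=71.844): mol = 0.07642; Fe = 0.07642, O = 0.07642.
CaO (M=56.077): mol = 0.45134; Ca = 0.45134, O = 0.45134.
SiO2 (M=60.083): mol = 0.90209; Si = 0.90209, O = 1.80418.
ΣO = 2.70709; factor = 6/ΣO = 2.21640.
Si apfu = 0.90209 × 2.21640 = 1.999.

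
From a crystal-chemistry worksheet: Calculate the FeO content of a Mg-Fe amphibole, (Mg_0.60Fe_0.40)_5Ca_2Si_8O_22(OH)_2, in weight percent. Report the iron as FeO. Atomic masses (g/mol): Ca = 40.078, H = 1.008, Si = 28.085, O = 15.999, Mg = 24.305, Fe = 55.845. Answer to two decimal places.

16.41 wt%

M((Mg_0.60Fe_0.40)_5Ca_2Si_8O_22(OH)_2) = 875.433 g/mol; M(FeO) = 71.844 g/mol.
Moles FeO per formula unit = 2 Fe ÷ 1 = 2.0000.
FeO fraction = (2.0000 × 71.844) / 875.433 = 143.688/875.433 = 0.1641.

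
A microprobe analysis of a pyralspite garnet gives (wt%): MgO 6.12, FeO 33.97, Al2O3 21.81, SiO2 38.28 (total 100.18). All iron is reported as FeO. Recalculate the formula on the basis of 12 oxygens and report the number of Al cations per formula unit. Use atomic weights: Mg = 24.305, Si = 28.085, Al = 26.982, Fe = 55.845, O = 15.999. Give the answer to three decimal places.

2.021 Al apfu

MgO (M=40.304): mol = 0.15185; Mg = 0.15185, O = 0.15185.
FeO (M=71.844): mol = 0.47283; Fe = 0.47283, O = 0.47283.
Al2O3 (M=101.961): mol = 0.21391; Al = 0.42782, O = 0.64173.
SiO2 (M=60.083): mol = 0.63712; Si = 0.63712, O = 1.27424.
ΣO = 2.54065; factor = 12/ΣO = 4.72320.
Al apfu = 0.42782 × 4.72320 = 2.021.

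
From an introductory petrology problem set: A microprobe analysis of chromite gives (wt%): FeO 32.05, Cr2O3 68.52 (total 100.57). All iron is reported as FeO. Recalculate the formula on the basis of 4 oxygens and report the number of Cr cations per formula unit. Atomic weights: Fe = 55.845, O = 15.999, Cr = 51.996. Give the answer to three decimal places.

2.005 Cr apfu

FeO (M=71.844): mol = 0.44611; Fe = 0.44611, O = 0.44611.
Cr2O3 (M=151.989): mol = 0.45082; Cr = 0.90164, O = 1.35246.
ΣO = 1.79857; factor = 4/ΣO = 2.22399.
Cr apfu = 0.90164 × 2.22399 = 2.005.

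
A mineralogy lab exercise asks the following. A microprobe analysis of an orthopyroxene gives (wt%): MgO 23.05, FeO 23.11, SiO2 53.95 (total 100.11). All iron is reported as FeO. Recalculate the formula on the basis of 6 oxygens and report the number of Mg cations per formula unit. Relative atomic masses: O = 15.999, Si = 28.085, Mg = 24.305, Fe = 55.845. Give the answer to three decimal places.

1.276 Mg apfu

MgO (M=40.304): mol = 0.57190; Mg = 0.57190, O = 0.57190.
FeO (M=71.844): mol = 0.32167; Fe = 0.32167, O = 0.32167.
SiO2 (M=60.083): mol = 0.89792; Si = 0.89792, O = 1.79584.
ΣO = 2.68941; factor = 6/ΣO = 2.23097.
Mg apfu = 0.57190 × 2.23097 = 1.276.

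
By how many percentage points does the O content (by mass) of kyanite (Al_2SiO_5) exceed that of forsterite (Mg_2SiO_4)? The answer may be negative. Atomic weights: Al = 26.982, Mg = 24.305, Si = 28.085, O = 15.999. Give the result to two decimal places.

3.88 percentage points

First mineral: 79.995 g O in 162.044 g formula = 49.37 wt% O.
Second mineral: 63.996 g O in 140.691 g formula = 45.49 wt% O.
49.37% − 45.49% gives a difference of 3.88 percentage points.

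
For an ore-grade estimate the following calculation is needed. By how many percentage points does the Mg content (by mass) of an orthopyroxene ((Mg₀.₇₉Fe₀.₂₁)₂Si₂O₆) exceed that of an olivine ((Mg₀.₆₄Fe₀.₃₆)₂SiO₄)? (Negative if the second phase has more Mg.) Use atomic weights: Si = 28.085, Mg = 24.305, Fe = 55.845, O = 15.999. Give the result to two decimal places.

-1.10 percentage points

M((Mg₀.₇₉Fe₀.₂₁)₂Si₂O₆) = 214.021 g/mol, so wt% Mg = 38.402/214.021 × 100 = 17.94%.
M((Mg₀.₆₄Fe₀.₃₆)₂SiO₄) = 163.400 g/mol, so wt% Mg = 31.110/163.400 × 100 = 19.04%.
17.94 − 19.04 = -1.10 pp.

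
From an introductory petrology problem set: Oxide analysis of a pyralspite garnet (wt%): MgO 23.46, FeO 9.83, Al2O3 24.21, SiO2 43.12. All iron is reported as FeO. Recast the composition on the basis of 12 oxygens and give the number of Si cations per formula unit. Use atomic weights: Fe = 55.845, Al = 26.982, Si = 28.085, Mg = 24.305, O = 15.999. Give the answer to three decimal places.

MgO: 23.46/40.304 = 0.58208 mol → 0.58208 mol Mg, 0.58208 mol O.
FeO: 9.83/71.844 = 0.13682 mol → 0.13682 mol Fe, 0.13682 mol O.
Al2O3: 24.21/101.961 = 0.23744 mol → 0.47488 mol Al, 0.71232 mol O.
SiO2: 43.12/60.083 = 0.71767 mol → 0.71767 mol Si, 1.43534 mol O.
Total oxygen = 2.86656 mol. Normalization factor = 12/2.86656 = 4.18620.
Si per 12 O = 0.71767 × 4.18620 = 3.004.

3.004 Si apfu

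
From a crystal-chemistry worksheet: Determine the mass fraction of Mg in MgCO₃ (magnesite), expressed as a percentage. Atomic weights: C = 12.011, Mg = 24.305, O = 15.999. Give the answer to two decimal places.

28.83 mass %

Molar mass of MgCO₃: 1·24.305 + 1·12.011 + 3·15.999 = 84.313 g/mol.
Mass of Mg per formula unit: 1 × 24.305 = 24.305 g.
Weight fraction Mg = 24.305 / 84.313 = 0.2883.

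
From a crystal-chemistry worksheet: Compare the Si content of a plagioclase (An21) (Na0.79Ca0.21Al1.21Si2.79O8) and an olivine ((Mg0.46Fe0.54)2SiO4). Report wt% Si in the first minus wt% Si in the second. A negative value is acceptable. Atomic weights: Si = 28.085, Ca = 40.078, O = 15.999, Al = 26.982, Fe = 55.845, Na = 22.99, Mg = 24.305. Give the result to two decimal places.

M(Na0.79Ca0.21Al1.21Si2.79O8) = 265.576 g/mol, so wt% Si = 78.357/265.576 × 100 = 29.50%.
M((Mg0.46Fe0.54)2SiO4) = 174.754 g/mol, so wt% Si = 28.085/174.754 × 100 = 16.07%.
29.50 − 16.07 = 13.43 pp.

13.43 percentage points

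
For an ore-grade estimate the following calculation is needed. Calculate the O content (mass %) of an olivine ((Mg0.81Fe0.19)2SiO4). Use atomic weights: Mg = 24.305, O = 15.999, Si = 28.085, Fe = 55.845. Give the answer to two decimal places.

M((Mg0.81Fe0.19)2SiO4) = 152.676 g/mol.
O contributes 4 × 15.999 = 63.996 g per mole.
63.996/152.676 = 0.4192 → 41.92%.

41.92 mass %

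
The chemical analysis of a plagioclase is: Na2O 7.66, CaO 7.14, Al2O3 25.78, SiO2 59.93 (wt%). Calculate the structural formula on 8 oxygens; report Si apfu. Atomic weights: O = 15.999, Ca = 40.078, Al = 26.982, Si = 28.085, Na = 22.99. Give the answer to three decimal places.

2.656 Si apfu

Na2O (M=61.979): mol = 0.12359; Na = 0.24718, O = 0.12359.
CaO (M=56.077): mol = 0.12732; Ca = 0.12732, O = 0.12732.
Al2O3 (M=101.961): mol = 0.25284; Al = 0.50568, O = 0.75852.
SiO2 (M=60.083): mol = 0.99745; Si = 0.99745, O = 1.99490.
ΣO = 3.00433; factor = 8/ΣO = 2.66282.
Si apfu = 0.99745 × 2.66282 = 2.656.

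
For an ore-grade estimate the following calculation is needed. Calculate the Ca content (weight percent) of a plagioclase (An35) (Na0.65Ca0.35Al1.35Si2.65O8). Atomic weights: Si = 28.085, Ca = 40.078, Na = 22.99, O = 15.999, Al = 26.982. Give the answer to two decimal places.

5.24 weight percent

M(Na0.65Ca0.35Al1.35Si2.65O8) = 267.814 g/mol.
Ca contributes 0.35 × 40.078 = 14.027 g per mole.
14.027/267.814 = 0.0524 → 5.24%.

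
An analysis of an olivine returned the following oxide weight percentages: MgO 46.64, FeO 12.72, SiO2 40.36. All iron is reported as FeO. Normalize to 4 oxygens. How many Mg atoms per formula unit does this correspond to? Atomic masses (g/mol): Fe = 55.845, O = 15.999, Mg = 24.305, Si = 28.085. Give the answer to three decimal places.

1.729 Mg apfu

46.64 wt% MgO ÷ 40.304 g/mol = 1.15721 mol, giving 1.15721 Mg and 1.15721 O.
12.72 wt% FeO ÷ 71.844 g/mol = 0.17705 mol, giving 0.17705 Fe and 0.17705 O.
40.36 wt% SiO2 ÷ 60.083 g/mol = 0.67174 mol, giving 0.67174 Si and 1.34348 O.
Oxygen sums to 2.67774; scaling by 4/2.67774 = 1.49380 puts the formula on 4 O.
Mg: 1.15721 × 1.49380 = 1.729 atoms per formula unit.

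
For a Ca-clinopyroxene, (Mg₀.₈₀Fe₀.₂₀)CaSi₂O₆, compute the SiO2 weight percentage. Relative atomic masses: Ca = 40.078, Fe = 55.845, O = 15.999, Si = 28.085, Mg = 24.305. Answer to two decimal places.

53.92 wt%

M((Mg₀.₈₀Fe₀.₂₀)CaSi₂O₆) = 222.855 g/mol; M(SiO2) = 60.083 g/mol.
Moles SiO2 per formula unit = 2 Si ÷ 1 = 2.0000.
SiO2 fraction = (2.0000 × 60.083) / 222.855 = 120.166/222.855 = 0.5392.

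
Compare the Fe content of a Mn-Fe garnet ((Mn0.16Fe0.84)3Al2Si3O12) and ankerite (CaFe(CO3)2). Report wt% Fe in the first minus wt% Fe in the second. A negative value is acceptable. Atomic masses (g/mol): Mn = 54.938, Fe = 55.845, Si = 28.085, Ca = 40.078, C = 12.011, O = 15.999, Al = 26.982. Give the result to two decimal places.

2.44 percentage points

First mineral: 140.729 g Fe in 497.307 g formula = 28.30 wt% Fe.
Second mineral: 55.845 g Fe in 215.939 g formula = 25.86 wt% Fe.
28.30% − 25.86% gives a difference of 2.44 percentage points.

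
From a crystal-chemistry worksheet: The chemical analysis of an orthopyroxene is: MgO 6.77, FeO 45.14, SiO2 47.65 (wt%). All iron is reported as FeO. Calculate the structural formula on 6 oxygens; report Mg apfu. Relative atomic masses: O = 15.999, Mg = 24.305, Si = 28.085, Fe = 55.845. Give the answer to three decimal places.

0.423 Mg apfu

6.77 wt% MgO ÷ 40.304 g/mol = 0.16797 mol, giving 0.16797 Mg and 0.16797 O.
45.14 wt% FeO ÷ 71.844 g/mol = 0.62831 mol, giving 0.62831 Fe and 0.62831 O.
47.65 wt% SiO2 ÷ 60.083 g/mol = 0.79307 mol, giving 0.79307 Si and 1.58614 O.
Oxygen sums to 2.38242; scaling by 6/2.38242 = 2.51845 puts the formula on 6 O.
Mg: 0.16797 × 2.51845 = 0.423 atoms per formula unit.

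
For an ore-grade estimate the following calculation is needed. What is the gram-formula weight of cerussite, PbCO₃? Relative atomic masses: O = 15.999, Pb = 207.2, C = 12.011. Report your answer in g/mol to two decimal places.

267.21 g/mol

M = 1×207.2 + 1×12.011 + 3×15.999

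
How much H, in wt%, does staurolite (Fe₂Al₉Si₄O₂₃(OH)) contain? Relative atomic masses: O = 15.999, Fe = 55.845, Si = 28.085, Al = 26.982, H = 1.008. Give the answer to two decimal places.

Formula mass = 2*55.845 + 9*26.982 + 4*28.085 + 24*15.999 + 1*1.008 = 851.852 g/mol, of which 1.008 g is H.
So H makes up 1.008/851.852 = 0.0012 of the mass, i.e. 0.12%.

0.12 wt%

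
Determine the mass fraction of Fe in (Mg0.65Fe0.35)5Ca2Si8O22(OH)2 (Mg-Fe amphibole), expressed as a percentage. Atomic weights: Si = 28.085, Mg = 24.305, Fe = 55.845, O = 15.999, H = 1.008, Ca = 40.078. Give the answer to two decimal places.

Molar mass of (Mg0.65Fe0.35)5Ca2Si8O22(OH)2: 3.25·24.305 + 1.75·55.845 + 2·40.078 + 8·28.085 + 24·15.999 + 2·1.008 = 867.548 g/mol.
Mass of Fe per formula unit: 1.75 × 55.845 = 97.729 g.
Weight fraction Fe = 97.729 / 867.548 = 0.1126.

11.26 mass %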